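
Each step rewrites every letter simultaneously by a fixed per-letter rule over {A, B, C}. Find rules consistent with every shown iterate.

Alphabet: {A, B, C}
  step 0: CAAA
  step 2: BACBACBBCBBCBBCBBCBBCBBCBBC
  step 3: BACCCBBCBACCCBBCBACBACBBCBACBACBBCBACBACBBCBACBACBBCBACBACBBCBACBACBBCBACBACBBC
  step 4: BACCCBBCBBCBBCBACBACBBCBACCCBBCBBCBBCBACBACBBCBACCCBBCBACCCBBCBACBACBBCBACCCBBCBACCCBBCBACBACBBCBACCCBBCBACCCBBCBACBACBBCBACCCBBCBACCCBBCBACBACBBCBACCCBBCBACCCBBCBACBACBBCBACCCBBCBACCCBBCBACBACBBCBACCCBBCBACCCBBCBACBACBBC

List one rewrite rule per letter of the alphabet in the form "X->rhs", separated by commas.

A->CC, B->BAC, C->BBC

  step 3 ⇒ step 4: BACCCBBCBACCCBBCBACBACBBCBACBACBBCBACBACBBCBACBACBBCBACBACBBCBACBACBBCBACBACBBC ⇒ BAC·CC·BBC·BBC·BBC·BAC·BAC·BBC·BAC·CC·BBC·BBC·BBC·BAC·BAC·BBC·BAC·CC·BBC·BAC·CC·BBC·BAC·BAC·BBC·BAC·CC·BBC·BAC·CC·BBC·BAC·BAC·BBC·BAC·CC·BBC·BAC·CC·BBC·BAC·BAC·BBC·BAC·CC·BBC·BAC·CC·BBC·BAC·BAC·BBC·BAC·CC·BBC·BAC·CC·BBC·BAC·BAC·BBC·BAC·CC·BBC·BAC·CC·BBC·BAC·BAC·BBC·BAC·CC·BBC·BAC·CC·BBC·BAC·BAC·BBC
    A ↦ CC
    B ↦ BAC
    C ↦ BBC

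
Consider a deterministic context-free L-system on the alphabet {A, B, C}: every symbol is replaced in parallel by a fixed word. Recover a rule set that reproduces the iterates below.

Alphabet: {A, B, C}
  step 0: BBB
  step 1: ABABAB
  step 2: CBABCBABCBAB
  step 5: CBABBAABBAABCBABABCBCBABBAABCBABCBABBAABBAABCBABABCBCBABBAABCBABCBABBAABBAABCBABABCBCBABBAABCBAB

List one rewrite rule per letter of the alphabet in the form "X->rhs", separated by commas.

A->CB, B->AB, C->BA

  step 1 ⇒ step 2: ABABAB ⇒ CB·AB·CB·AB·CB·AB
    A ↦ CB
    B ↦ AB
    C ↦ BA  (constrained at step 2)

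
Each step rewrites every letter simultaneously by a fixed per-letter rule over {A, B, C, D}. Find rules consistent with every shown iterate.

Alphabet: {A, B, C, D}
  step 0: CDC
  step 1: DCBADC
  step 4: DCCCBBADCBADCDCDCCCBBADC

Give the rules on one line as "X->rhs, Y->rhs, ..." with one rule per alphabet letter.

A->B, B->C, C->DC, D->BA

  step 0 ⇒ step 1: CDC ⇒ DC·BA·DC
    C ↦ DC
    D ↦ BA
    A ↦ B  (constrained at step 1)
    B ↦ C  (constrained at step 1)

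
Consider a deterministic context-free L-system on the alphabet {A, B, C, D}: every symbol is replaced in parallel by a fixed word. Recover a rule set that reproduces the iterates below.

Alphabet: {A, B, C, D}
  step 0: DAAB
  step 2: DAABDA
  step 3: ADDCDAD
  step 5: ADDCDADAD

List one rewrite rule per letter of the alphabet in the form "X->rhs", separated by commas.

A->D, B->CD, C->BD, D->A

  step 2 ⇒ step 3: DAABDA ⇒ A·D·D·CD·A·D
    A ↦ D
    B ↦ CD
    D ↦ A
    C ↦ BD  (constrained at step 3)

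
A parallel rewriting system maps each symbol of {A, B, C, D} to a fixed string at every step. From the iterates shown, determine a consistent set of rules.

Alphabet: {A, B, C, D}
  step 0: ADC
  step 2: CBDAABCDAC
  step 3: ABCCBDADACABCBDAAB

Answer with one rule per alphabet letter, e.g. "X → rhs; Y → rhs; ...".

  step 2 ⇒ step 3: CBDAABCDAC ⇒ AB·C·CB·DA·DA·C·AB·CB·DA·AB
    A ↦ DA
    B ↦ C
    C ↦ AB
    D ↦ CB

A->DA, B->C, C->AB, D->CB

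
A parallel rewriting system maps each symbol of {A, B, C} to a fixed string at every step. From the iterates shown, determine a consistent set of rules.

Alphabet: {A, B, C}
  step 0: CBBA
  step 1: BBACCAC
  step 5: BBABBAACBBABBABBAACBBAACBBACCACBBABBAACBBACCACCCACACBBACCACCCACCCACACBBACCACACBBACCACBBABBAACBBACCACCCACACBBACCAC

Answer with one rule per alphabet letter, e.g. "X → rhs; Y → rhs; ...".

A->AC, B->C, C->BBA

  step 0 ⇒ step 1: CBBA ⇒ BBA·C·C·AC
    A ↦ AC
    B ↦ C
    C ↦ BBA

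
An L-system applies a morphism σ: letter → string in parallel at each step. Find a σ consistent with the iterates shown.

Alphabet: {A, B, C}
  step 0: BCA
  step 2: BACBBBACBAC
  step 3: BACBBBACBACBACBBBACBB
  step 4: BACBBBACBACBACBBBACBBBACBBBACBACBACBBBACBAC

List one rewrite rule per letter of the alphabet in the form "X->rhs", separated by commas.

  step 3 ⇒ step 4: BACBBBACBACBACBBBACBB ⇒ BAC·B·B·BAC·BAC·BAC·B·B·BAC·B·B·BAC·B·B·BAC·BAC·BAC·B·B·BAC·BAC
    A ↦ B
    B ↦ BAC
    C ↦ B

A->B, B->BAC, C->B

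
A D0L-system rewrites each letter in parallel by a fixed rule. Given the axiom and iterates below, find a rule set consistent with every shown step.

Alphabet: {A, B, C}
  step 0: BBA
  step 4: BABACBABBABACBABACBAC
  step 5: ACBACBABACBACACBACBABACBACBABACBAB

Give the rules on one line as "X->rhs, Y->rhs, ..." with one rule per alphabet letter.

  step 4 ⇒ step 5: BABACBABBABACBABACBAC ⇒ AC·B·AC·B·AB·AC·B·AC·AC·B·AC·B·AB·AC·B·AC·B·AB·AC·B·AB
    A ↦ B
    B ↦ AC
    C ↦ AB

A->B, B->AC, C->AB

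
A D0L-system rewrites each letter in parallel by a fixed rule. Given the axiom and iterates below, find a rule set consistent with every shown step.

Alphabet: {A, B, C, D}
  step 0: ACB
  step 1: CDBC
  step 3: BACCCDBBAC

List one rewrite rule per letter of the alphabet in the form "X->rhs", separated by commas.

A->C, B->C, C->DB, D->BA

  step 0 ⇒ step 1: ACB ⇒ C·DB·C
    A ↦ C
    B ↦ C
    C ↦ DB
    D ↦ BA  (constrained at step 1)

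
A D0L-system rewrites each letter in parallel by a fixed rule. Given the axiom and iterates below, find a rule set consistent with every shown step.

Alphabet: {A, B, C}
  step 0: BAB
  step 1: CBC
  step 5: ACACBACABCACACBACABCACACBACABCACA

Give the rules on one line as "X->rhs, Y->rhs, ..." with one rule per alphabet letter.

  step 0 ⇒ step 1: BAB ⇒ C·B·C
    A ↦ B
    B ↦ C
    C ↦ ACA  (constrained at step 1)

A->B, B->C, C->ACA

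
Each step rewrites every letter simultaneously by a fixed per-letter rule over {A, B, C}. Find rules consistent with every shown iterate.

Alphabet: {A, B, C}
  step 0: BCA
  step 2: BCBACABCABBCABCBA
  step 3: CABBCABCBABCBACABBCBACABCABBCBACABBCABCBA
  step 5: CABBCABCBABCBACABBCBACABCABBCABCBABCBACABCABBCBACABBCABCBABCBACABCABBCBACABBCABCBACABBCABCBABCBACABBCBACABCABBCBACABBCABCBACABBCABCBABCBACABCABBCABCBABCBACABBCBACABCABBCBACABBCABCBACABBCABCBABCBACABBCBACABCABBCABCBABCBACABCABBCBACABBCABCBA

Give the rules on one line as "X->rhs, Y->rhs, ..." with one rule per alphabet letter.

A->CBA, B->CAB, C->B

  step 2 ⇒ step 3: BCBACABCABBCABCBA ⇒ CAB·B·CAB·CBA·B·CBA·CAB·B·CBA·CAB·CAB·B·CBA·CAB·B·CAB·CBA
    A ↦ CBA
    B ↦ CAB
    C ↦ B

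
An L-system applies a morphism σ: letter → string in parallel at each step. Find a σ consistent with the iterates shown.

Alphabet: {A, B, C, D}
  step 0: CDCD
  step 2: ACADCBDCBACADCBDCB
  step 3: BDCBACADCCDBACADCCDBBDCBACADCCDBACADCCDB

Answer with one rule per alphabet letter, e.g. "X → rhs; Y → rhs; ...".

A->B, B->CDB, C->DC, D->ACA

  step 2 ⇒ step 3: ACADCBDCBACADCBDCB ⇒ B·DC·B·ACA·DC·CDB·ACA·DC·CDB·B·DC·B·ACA·DC·CDB·ACA·DC·CDB
    A ↦ B
    B ↦ CDB
    C ↦ DC
    D ↦ ACA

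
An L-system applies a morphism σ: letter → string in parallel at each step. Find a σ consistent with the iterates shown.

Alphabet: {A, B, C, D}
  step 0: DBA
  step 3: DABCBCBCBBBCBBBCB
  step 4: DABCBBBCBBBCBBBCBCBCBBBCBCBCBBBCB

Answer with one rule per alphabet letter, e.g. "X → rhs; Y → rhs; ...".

A->B, B->CB, C->BB, D->DA

  step 3 ⇒ step 4: DABCBCBCBBBCBBBCB ⇒ DA·B·CB·BB·CB·BB·CB·BB·CB·CB·CB·BB·CB·CB·CB·BB·CB
    A ↦ B
    B ↦ CB
    C ↦ BB
    D ↦ DA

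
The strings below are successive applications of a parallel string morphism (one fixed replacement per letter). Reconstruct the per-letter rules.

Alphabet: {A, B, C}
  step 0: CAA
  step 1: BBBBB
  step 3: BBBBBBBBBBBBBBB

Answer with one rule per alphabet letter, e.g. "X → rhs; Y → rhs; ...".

  step 0 ⇒ step 1: CAA ⇒ B·BB·BB
    A ↦ BB
    C ↦ B
    B ↦ CA  (constrained at step 1)

A->BB, B->CA, C->B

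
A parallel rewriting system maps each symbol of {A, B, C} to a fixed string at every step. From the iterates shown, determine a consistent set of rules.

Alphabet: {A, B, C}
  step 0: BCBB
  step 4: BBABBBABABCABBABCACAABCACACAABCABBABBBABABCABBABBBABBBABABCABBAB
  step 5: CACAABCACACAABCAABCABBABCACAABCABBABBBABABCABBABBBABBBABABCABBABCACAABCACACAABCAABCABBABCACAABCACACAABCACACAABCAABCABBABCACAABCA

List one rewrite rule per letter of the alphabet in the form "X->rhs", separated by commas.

  step 4 ⇒ step 5: BBABBBABABCABBABCACAABCACACAABCABBABBBABABCABBABBBABBBABABCABBAB ⇒ CA·CA·AB·CA·CA·CA·AB·CA·AB·CA·BB·AB·CA·CA·AB·CA·BB·AB·BB·AB·AB·CA·BB·AB·BB·AB·BB·AB·AB·CA·BB·AB·CA·CA·AB·CA·CA·CA·AB·CA·AB·CA·BB·AB·CA·CA·AB·CA·CA·CA·AB·CA·CA·CA·AB·CA·AB·CA·BB·AB·CA·CA·AB·CA
    A ↦ AB
    B ↦ CA
    C ↦ BB

A->AB, B->CA, C->BB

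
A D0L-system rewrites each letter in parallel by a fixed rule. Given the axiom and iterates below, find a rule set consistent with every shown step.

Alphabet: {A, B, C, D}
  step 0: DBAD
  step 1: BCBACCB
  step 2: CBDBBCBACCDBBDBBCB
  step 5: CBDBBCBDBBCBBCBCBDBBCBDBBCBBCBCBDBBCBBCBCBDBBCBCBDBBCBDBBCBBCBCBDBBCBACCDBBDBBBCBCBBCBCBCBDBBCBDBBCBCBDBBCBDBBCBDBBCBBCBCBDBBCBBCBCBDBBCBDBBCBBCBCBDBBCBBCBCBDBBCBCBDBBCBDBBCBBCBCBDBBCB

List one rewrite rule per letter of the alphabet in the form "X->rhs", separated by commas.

  step 1 ⇒ step 2: BCBACCB ⇒ CB·DBB·CB·ACC·DBB·DBB·CB
    A ↦ ACC
    B ↦ CB
    C ↦ DBB
  step 0 ⇒ step 1: DBAD ⇒ B·CB·ACC·B
    D ↦ B

A->ACC, B->CB, C->DBB, D->B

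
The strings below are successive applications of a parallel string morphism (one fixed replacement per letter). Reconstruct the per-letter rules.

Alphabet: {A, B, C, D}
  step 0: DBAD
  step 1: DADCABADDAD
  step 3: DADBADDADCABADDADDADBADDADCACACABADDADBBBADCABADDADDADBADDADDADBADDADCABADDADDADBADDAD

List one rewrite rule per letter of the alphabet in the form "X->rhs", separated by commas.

A->BAD, B->CA, C->BB, D->DAD

  step 0 ⇒ step 1: DBAD ⇒ DAD·CA·BAD·DAD
    A ↦ BAD
    B ↦ CA
    D ↦ DAD
    C ↦ BB  (constrained at step 1)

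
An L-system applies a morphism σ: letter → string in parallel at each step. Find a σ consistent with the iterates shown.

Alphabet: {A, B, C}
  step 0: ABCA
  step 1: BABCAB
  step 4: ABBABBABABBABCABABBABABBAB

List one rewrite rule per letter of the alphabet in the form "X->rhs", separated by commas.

A->B, B->AB, C->CA

  step 0 ⇒ step 1: ABCA ⇒ B·AB·CA·B
    A ↦ B
    B ↦ AB
    C ↦ CA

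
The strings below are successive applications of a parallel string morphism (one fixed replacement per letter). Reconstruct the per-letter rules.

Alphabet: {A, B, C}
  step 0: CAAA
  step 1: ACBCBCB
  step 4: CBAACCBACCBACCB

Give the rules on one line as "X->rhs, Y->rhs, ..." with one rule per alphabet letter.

A->CB, B->C, C->A

  step 0 ⇒ step 1: CAAA ⇒ A·CB·CB·CB
    A ↦ CB
    C ↦ A
    B ↦ C  (constrained at step 1)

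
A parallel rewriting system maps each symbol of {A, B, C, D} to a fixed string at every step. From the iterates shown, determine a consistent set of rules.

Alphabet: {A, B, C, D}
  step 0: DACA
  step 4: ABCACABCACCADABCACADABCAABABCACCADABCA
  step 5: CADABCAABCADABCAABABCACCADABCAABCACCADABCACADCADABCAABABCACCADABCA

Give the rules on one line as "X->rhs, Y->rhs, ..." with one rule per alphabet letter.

  step 4 ⇒ step 5: ABCACABCACCADABCACADABCAABABCACCADABCA ⇒ CA·D·AB·CA·AB·CA·D·AB·CA·AB·AB·CA·C·CA·D·AB·CA·AB·CA·C·CA·D·AB·CA·CA·D·CA·D·AB·CA·AB·AB·CA·C·CA·D·AB·CA
    A ↦ CA
    B ↦ D
    C ↦ AB
    D ↦ C

A->CA, B->D, C->AB, D->C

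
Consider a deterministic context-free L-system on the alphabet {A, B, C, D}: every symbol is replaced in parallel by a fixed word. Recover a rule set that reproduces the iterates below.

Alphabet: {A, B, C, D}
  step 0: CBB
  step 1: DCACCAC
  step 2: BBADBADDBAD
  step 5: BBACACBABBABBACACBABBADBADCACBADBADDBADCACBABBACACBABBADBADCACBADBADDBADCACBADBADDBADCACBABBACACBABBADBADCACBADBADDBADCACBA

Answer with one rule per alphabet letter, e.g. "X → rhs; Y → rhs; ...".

  step 1 ⇒ step 2: DCACCAC ⇒ BBA·D·BA·D·D·BA·D
    A ↦ BA
    C ↦ D
    D ↦ BBA
  step 0 ⇒ step 1: CBB ⇒ D·CAC·CAC
    B ↦ CAC

A->BA, B->CAC, C->D, D->BBA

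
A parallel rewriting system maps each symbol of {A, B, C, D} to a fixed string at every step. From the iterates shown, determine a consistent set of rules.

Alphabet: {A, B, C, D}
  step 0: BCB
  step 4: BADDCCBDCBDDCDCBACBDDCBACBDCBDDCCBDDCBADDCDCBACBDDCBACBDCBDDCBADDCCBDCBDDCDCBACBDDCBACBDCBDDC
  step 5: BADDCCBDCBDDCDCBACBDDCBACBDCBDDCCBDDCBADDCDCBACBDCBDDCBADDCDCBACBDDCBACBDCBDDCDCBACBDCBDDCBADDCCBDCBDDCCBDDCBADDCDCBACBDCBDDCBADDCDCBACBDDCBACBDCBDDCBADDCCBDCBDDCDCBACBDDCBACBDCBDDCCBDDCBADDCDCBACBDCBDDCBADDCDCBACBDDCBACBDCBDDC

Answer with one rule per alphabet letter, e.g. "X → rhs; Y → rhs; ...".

  step 4 ⇒ step 5: BADDCCBDCBDDCDCBACBDDCBACBDCBDDCCBDDCBADDCDCBACBDDCBACBDCBDDCBADDCCBDCBDDCDCBACBDDCBACBDCBDDC ⇒ BA·DDC·CBD·CBD·DC·DC·BA·CBD·DC·BA·CBD·CBD·DC·CBD·DC·BA·DDC·DC·BA·CBD·CBD·DC·BA·DDC·DC·BA·CBD·DC·BA·CBD·CBD·DC·DC·BA·CBD·CBD·DC·BA·DDC·CBD·CBD·DC·CBD·DC·BA·DDC·DC·BA·CBD·CBD·DC·BA·DDC·DC·BA·CBD·DC·BA·CBD·CBD·DC·BA·DDC·CBD·CBD·DC·DC·BA·CBD·DC·BA·CBD·CBD·DC·CBD·DC·BA·DDC·DC·BA·CBD·CBD·DC·BA·DDC·DC·BA·CBD·DC·BA·CBD·CBD·DC
    A ↦ DDC
    B ↦ BA
    C ↦ DC
    D ↦ CBD

A->DDC, B->BA, C->DC, D->CBD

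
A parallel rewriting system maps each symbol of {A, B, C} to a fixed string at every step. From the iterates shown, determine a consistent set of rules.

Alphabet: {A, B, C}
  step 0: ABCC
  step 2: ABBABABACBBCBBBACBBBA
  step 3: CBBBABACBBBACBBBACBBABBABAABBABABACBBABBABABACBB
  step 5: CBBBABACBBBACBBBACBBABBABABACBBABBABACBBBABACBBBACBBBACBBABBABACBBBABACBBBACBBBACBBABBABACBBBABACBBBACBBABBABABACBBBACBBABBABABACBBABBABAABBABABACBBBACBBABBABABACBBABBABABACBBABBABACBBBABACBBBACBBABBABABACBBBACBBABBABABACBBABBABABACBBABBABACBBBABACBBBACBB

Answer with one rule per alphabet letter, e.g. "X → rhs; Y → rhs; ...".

  step 2 ⇒ step 3: ABBABABACBBCBBBACBBBA ⇒ CBB·BA·BA·CBB·BA·CBB·BA·CBB·AB·BA·BA·AB·BA·BA·BA·CBB·AB·BA·BA·BA·CBB
    A ↦ CBB
    B ↦ BA
    C ↦ AB

A->CBB, B->BA, C->AB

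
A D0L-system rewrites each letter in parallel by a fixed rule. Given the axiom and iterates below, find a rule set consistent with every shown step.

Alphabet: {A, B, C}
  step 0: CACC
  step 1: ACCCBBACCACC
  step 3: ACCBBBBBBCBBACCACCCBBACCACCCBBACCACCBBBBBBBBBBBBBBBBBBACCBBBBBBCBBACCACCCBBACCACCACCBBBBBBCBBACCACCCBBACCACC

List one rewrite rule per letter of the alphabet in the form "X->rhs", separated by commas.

  step 0 ⇒ step 1: CACC ⇒ ACC·CBB·ACC·ACC
    A ↦ CBB
    C ↦ ACC
    B ↦ BBB  (constrained at step 1)

A->CBB, B->BBB, C->ACC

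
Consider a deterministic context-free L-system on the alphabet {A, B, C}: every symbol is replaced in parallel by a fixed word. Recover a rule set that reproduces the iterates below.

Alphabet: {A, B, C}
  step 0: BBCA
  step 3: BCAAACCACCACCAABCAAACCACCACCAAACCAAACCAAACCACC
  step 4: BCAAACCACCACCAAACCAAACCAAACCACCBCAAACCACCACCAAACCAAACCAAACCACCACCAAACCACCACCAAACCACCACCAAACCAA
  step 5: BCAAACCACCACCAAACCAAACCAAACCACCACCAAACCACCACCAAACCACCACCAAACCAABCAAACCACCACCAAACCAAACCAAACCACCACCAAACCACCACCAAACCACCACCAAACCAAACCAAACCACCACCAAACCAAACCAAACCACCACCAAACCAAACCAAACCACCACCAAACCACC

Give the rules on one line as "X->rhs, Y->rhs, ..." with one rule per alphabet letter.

A->ACC, B->BCA, C->A

  step 4 ⇒ step 5: BCAAACCACCACCAAACCAAACCAAACCACCBCAAACCACCACCAAACCAAACCAAACCACCACCAAACCACCACCAAACCACCACCAAACCAA ⇒ BCA·A·ACC·ACC·ACC·A·A·ACC·A·A·ACC·A·A·ACC·ACC·ACC·A·A·ACC·ACC·ACC·A·A·ACC·ACC·ACC·A·A·ACC·A·A·BCA·A·ACC·ACC·ACC·A·A·ACC·A·A·ACC·A·A·ACC·ACC·ACC·A·A·ACC·ACC·ACC·A·A·ACC·ACC·ACC·A·A·ACC·A·A·ACC·A·A·ACC·ACC·ACC·A·A·ACC·A·A·ACC·A·A·ACC·ACC·ACC·A·A·ACC·A·A·ACC·A·A·ACC·ACC·ACC·A·A·ACC·ACC
    A ↦ ACC
    B ↦ BCA
    C ↦ A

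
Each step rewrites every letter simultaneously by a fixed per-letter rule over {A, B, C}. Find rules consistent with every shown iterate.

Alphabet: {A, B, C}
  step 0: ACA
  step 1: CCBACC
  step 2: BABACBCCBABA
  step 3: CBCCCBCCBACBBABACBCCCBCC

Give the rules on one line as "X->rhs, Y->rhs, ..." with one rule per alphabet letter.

A->CC, B->CB, C->BA

  step 2 ⇒ step 3: BABACBCCBABA ⇒ CB·CC·CB·CC·BA·CB·BA·BA·CB·CC·CB·CC
    A ↦ CC
    B ↦ CB
    C ↦ BA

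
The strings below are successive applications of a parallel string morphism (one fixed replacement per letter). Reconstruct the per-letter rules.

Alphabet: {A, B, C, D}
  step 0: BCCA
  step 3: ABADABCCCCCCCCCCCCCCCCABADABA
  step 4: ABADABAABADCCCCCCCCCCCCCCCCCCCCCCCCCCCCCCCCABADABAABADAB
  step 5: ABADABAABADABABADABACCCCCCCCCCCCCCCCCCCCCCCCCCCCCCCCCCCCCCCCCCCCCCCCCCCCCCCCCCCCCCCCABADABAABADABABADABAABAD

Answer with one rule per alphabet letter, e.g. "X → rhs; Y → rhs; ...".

A->AB, B->AD, C->CC, D->A

  step 4 ⇒ step 5: ABADABAABADCCCCCCCCCCCCCCCCCCCCCCCCCCCCCCCCABADABAABADAB ⇒ AB·AD·AB·A·AB·AD·AB·AB·AD·AB·A·CC·CC·CC·CC·CC·CC·CC·CC·CC·CC·CC·CC·CC·CC·CC·CC·CC·CC·CC·CC·CC·CC·CC·CC·CC·CC·CC·CC·CC·CC·CC·CC·AB·AD·AB·A·AB·AD·AB·AB·AD·AB·A·AB·AD
    A ↦ AB
    B ↦ AD
    C ↦ CC
    D ↦ A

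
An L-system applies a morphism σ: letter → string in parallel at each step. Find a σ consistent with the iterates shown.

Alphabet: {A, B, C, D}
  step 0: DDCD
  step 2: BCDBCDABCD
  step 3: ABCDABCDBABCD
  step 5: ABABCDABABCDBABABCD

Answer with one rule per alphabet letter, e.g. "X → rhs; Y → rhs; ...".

  step 2 ⇒ step 3: BCDBCDABCD ⇒ A·B·CD·A·B·CD·B·A·B·CD
    A ↦ B
    B ↦ A
    C ↦ B
    D ↦ CD

A->B, B->A, C->B, D->CD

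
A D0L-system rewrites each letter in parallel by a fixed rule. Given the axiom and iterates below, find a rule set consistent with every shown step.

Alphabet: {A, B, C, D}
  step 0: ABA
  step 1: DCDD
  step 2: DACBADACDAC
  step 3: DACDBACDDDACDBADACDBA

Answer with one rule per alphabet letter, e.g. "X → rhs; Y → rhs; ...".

  step 2 ⇒ step 3: DACBADACDAC ⇒ DAC·D·BA·CD·D·DAC·D·BA·DAC·D·BA
    A ↦ D
    B ↦ CD
    C ↦ BA
    D ↦ DAC

A->D, B->CD, C->BA, D->DAC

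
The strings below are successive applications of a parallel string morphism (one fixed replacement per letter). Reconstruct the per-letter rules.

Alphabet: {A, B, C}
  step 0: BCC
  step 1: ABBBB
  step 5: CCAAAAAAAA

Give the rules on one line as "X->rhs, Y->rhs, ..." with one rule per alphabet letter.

A->C, B->A, C->BB

  step 0 ⇒ step 1: BCC ⇒ A·BB·BB
    B ↦ A
    C ↦ BB
    A ↦ C  (constrained at step 1)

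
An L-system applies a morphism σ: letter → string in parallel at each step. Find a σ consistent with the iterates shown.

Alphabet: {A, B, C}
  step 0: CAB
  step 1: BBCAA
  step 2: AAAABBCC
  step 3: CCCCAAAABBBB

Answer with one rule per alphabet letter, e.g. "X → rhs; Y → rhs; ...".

  step 2 ⇒ step 3: AAAABBCC ⇒ C·C·C·C·AA·AA·BB·BB
    A ↦ C
    B ↦ AA
    C ↦ BB

A->C, B->AA, C->BB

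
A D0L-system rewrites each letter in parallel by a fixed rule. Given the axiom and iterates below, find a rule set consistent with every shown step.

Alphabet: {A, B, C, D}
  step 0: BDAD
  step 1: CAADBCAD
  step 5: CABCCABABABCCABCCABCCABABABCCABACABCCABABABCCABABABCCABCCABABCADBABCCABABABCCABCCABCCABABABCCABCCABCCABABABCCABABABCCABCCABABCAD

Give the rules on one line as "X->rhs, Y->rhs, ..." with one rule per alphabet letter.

  step 0 ⇒ step 1: BDAD ⇒ CA·AD·BC·AD
    A ↦ BC
    B ↦ CA
    D ↦ AD
    C ↦ BA  (constrained at step 1)

A->BC, B->CA, C->BA, D->AD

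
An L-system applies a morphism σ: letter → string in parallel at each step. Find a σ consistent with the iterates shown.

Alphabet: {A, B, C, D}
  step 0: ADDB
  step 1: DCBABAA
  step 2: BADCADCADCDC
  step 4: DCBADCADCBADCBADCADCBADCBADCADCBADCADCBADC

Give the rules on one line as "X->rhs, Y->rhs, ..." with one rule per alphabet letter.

  step 1 ⇒ step 2: DCBABAA ⇒ BA·DC·A·DC·A·DC·DC
    A ↦ DC
    B ↦ A
    C ↦ DC
    D ↦ BA

A->DC, B->A, C->DC, D->BA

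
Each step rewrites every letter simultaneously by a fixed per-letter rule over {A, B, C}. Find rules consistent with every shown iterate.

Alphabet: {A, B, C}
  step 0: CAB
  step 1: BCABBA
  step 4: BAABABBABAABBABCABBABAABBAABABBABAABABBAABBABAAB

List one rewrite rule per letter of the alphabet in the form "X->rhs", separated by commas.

  step 0 ⇒ step 1: CAB ⇒ BC·AB·BA
    A ↦ AB
    B ↦ BA
    C ↦ BC

A->AB, B->BA, C->BC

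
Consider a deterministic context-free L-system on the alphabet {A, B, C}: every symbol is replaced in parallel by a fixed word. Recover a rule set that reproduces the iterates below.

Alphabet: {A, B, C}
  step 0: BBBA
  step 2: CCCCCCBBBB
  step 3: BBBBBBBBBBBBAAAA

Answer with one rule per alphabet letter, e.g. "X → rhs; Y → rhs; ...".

A->CC, B->A, C->BB

  step 2 ⇒ step 3: CCCCCCBBBB ⇒ BB·BB·BB·BB·BB·BB·A·A·A·A
    B ↦ A
    C ↦ BB
    A ↦ CC  (constrained at step 0)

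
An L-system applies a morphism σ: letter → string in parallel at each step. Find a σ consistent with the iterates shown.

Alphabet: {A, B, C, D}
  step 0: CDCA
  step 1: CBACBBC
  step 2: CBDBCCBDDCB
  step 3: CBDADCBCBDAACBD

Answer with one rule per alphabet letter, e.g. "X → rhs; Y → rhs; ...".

A->BC, B->D, C->CB, D->A

  step 2 ⇒ step 3: CBDBCCBDDCB ⇒ CB·D·A·D·CB·CB·D·A·A·CB·D
    B ↦ D
    C ↦ CB
    D ↦ A
  step 0 ⇒ step 1: CDCA ⇒ CB·A·CB·BC
    A ↦ BC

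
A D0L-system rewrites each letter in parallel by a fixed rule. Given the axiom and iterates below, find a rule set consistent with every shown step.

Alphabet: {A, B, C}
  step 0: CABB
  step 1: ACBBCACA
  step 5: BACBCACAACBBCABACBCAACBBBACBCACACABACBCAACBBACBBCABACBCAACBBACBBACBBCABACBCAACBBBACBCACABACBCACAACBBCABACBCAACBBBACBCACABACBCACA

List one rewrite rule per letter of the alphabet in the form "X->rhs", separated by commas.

A->B, B->CA, C->ACB

  step 0 ⇒ step 1: CABB ⇒ ACB·B·CA·CA
    A ↦ B
    B ↦ CA
    C ↦ ACB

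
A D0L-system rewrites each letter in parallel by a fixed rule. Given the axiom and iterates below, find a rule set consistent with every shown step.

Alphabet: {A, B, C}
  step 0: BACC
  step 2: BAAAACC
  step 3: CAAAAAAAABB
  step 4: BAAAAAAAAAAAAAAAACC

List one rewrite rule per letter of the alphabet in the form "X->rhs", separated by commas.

A->AA, B->C, C->B

  step 3 ⇒ step 4: CAAAAAAAABB ⇒ B·AA·AA·AA·AA·AA·AA·AA·AA·C·C
    A ↦ AA
    B ↦ C
    C ↦ B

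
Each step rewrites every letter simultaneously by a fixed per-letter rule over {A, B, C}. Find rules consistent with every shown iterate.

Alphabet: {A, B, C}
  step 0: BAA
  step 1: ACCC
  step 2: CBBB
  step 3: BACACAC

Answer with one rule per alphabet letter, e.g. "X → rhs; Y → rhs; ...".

A->C, B->AC, C->B

  step 2 ⇒ step 3: CBBB ⇒ B·AC·AC·AC
    B ↦ AC
    C ↦ B
  step 0 ⇒ step 1: BAA ⇒ AC·C·C
    A ↦ C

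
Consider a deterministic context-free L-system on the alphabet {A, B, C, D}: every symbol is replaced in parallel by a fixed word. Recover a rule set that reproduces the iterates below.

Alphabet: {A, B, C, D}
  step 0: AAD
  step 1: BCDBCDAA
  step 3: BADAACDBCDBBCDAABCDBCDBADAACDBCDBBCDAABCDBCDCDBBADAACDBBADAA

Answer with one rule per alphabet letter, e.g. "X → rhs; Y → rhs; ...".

A->BCD, B->CDB, C->BAD, D->AA

  step 0 ⇒ step 1: AAD ⇒ BCD·BCD·AA
    A ↦ BCD
    D ↦ AA
    B ↦ CDB  (constrained at step 1)
    C ↦ BAD  (constrained at step 1)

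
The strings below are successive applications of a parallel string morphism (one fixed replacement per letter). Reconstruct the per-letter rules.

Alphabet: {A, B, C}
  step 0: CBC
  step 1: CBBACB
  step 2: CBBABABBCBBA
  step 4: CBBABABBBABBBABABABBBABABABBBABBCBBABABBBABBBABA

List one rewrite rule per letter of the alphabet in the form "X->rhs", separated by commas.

A->BB, B->BA, C->CB

  step 1 ⇒ step 2: CBBACB ⇒ CB·BA·BA·BB·CB·BA
    A ↦ BB
    B ↦ BA
    C ↦ CB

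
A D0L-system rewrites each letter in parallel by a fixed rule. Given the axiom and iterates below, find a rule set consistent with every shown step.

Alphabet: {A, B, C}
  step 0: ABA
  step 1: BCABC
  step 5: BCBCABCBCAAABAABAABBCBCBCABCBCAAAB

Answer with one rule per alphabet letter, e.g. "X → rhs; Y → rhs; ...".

  step 0 ⇒ step 1: ABA ⇒ BC·A·BC
    A ↦ BC
    B ↦ A
    C ↦ AB  (constrained at step 1)

A->BC, B->A, C->AB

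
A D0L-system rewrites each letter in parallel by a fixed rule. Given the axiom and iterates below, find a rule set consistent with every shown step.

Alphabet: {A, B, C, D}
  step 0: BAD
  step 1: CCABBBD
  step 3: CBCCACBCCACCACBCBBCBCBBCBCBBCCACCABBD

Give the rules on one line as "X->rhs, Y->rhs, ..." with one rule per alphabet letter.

A->B, B->CCA, C->CB, D->BBD

  step 0 ⇒ step 1: BAD ⇒ CCA·B·BBD
    A ↦ B
    B ↦ CCA
    D ↦ BBD
    C ↦ CB  (constrained at step 1)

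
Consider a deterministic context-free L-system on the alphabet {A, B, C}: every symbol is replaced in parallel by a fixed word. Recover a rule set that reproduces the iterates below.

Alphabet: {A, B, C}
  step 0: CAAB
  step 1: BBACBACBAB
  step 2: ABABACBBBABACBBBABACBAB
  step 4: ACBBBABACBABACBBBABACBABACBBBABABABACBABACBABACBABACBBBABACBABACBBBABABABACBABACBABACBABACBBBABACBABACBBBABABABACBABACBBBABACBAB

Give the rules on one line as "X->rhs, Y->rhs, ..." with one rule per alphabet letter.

  step 1 ⇒ step 2: BBACBACBAB ⇒ AB·AB·ACB·BB·AB·ACB·BB·AB·ACB·AB
    A ↦ ACB
    B ↦ AB
    C ↦ BB

A->ACB, B->AB, C->BB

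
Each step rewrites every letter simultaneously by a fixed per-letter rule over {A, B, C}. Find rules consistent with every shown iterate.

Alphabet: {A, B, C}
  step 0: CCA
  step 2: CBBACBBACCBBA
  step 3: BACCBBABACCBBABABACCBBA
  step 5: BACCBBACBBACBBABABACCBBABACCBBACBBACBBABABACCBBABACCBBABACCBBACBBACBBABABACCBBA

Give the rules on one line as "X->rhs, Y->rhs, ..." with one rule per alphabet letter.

A->BBA, B->C, C->BA

  step 2 ⇒ step 3: CBBACBBACCBBA ⇒ BA·C·C·BBA·BA·C·C·BBA·BA·BA·C·C·BBA
    A ↦ BBA
    B ↦ C
    C ↦ BA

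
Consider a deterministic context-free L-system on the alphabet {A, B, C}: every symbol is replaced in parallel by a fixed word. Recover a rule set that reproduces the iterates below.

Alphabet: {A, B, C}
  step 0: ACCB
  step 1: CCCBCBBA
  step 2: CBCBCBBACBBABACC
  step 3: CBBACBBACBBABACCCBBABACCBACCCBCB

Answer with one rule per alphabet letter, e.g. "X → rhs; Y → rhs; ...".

  step 2 ⇒ step 3: CBCBCBBACBBABACC ⇒ CB·BA·CB·BA·CB·BA·BA·CC·CB·BA·BA·CC·BA·CC·CB·CB
    A ↦ CC
    B ↦ BA
    C ↦ CB

A->CC, B->BA, C->CB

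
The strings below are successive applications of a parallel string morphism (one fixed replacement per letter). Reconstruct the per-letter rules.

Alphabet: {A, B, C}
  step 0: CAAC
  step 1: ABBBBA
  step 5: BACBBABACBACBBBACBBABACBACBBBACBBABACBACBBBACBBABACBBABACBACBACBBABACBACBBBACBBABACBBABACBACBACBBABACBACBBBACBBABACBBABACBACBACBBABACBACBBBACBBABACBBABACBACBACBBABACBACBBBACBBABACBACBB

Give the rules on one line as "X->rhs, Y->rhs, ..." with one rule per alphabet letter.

  step 0 ⇒ step 1: CAAC ⇒ A·BB·BB·A
    A ↦ BB
    C ↦ A
    B ↦ BAC  (constrained at step 1)

A->BB, B->BAC, C->A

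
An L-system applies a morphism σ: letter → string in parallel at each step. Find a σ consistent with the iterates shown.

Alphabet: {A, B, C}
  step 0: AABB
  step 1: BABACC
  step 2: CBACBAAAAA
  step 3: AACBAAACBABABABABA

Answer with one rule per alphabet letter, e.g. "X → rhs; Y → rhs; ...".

A->BA, B->C, C->AA

  step 2 ⇒ step 3: CBACBAAAAA ⇒ AA·C·BA·AA·C·BA·BA·BA·BA·BA
    A ↦ BA
    B ↦ C
    C ↦ AA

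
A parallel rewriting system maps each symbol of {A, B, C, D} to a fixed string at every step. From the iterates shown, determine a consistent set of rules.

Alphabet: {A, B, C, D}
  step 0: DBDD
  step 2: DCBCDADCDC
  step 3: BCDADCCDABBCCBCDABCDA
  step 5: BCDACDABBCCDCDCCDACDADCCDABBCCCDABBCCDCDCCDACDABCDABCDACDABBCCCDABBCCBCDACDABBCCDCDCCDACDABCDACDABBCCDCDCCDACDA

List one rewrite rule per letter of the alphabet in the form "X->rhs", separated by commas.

  step 2 ⇒ step 3: DCBCDADCDC ⇒ B·CDA·DC·CDA·B·BCC·B·CDA·B·CDA
    A ↦ BCC
    B ↦ DC
    C ↦ CDA
    D ↦ B

A->BCC, B->DC, C->CDA, D->B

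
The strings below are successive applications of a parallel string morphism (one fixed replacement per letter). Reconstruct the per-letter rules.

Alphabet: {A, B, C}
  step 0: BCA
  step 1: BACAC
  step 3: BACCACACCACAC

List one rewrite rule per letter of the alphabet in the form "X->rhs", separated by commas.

A->C, B->BA, C->CA

  step 0 ⇒ step 1: BCA ⇒ BA·CA·C
    A ↦ C
    B ↦ BA
    C ↦ CA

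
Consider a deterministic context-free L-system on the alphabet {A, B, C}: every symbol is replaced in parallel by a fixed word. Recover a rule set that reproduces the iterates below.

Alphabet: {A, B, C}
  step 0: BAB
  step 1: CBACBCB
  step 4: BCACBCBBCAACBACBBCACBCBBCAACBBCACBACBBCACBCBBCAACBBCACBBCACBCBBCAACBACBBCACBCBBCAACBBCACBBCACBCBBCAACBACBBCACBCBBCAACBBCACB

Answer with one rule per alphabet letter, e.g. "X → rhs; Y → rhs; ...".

A->ACB, B->CB, C->BCA

  step 0 ⇒ step 1: BAB ⇒ CB·ACB·CB
    A ↦ ACB
    B ↦ CB
    C ↦ BCA  (constrained at step 1)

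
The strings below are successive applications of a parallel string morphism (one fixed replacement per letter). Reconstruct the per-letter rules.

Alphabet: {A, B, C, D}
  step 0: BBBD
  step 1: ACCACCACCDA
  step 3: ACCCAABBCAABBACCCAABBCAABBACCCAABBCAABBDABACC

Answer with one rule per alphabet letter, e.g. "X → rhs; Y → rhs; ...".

A->B, B->ACC, C->CAA, D->DA

  step 0 ⇒ step 1: BBBD ⇒ ACC·ACC·ACC·DA
    B ↦ ACC
    D ↦ DA
    A ↦ B  (constrained at step 1)
    C ↦ CAA  (constrained at step 1)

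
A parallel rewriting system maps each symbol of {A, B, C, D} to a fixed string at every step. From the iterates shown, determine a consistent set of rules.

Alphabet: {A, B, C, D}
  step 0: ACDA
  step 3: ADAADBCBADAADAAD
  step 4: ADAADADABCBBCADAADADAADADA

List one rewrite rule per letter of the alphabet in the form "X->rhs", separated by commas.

  step 3 ⇒ step 4: ADAADBCBADAADAAD ⇒ AD·A·AD·AD·A·BC·B·BC·AD·A·AD·AD·A·AD·AD·A
    A ↦ AD
    B ↦ BC
    C ↦ B
    D ↦ A

A->AD, B->BC, C->B, D->A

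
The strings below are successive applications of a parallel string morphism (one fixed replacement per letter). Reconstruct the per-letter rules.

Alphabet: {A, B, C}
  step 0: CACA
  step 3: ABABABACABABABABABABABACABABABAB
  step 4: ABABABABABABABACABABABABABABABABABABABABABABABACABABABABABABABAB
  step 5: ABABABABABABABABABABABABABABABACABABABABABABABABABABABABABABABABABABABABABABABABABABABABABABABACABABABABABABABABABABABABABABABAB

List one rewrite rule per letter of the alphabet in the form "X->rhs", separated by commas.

A->AB, B->AB, C->AC

  step 4 ⇒ step 5: ABABABABABABABACABABABABABABABABABABABABABABABACABABABABABABABAB ⇒ AB·AB·AB·AB·AB·AB·AB·AB·AB·AB·AB·AB·AB·AB·AB·AC·AB·AB·AB·AB·AB·AB·AB·AB·AB·AB·AB·AB·AB·AB·AB·AB·AB·AB·AB·AB·AB·AB·AB·AB·AB·AB·AB·AB·AB·AB·AB·AC·AB·AB·AB·AB·AB·AB·AB·AB·AB·AB·AB·AB·AB·AB·AB·AB
    A ↦ AB
    B ↦ AB
    C ↦ AC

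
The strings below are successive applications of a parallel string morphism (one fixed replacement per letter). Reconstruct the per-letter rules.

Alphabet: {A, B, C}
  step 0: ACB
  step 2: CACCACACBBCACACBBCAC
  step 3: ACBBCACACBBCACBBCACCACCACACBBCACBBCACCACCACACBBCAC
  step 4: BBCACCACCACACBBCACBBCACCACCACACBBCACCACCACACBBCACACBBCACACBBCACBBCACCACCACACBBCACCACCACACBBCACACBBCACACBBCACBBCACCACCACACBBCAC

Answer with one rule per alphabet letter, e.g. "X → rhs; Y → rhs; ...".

A->BBC, B->CAC, C->AC

  step 3 ⇒ step 4: ACBBCACACBBCACBBCACCACCACACBBCACBBCACCACCACACBBCAC ⇒ BBC·AC·CAC·CAC·AC·BBC·AC·BBC·AC·CAC·CAC·AC·BBC·AC·CAC·CAC·AC·BBC·AC·AC·BBC·AC·AC·BBC·AC·BBC·AC·CAC·CAC·AC·BBC·AC·CAC·CAC·AC·BBC·AC·AC·BBC·AC·AC·BBC·AC·BBC·AC·CAC·CAC·AC·BBC·AC
    A ↦ BBC
    B ↦ CAC
    C ↦ AC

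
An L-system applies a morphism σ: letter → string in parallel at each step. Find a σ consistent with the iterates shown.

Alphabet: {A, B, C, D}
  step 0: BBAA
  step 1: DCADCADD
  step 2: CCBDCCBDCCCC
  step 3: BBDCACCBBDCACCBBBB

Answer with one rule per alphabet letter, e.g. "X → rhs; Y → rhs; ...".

  step 2 ⇒ step 3: CCBDCCBDCCCC ⇒ B·B·DCA·CC·B·B·DCA·CC·B·B·B·B
    B ↦ DCA
    C ↦ B
    D ↦ CC
  step 0 ⇒ step 1: BBAA ⇒ DCA·DCA·D·D
    A ↦ D

A->D, B->DCA, C->B, D->CC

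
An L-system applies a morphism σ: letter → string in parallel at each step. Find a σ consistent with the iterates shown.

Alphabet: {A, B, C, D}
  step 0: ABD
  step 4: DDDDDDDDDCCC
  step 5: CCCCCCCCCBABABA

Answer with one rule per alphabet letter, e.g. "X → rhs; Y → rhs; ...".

A->D, B->DD, C->BA, D->C

  step 4 ⇒ step 5: DDDDDDDDDCCC ⇒ C·C·C·C·C·C·C·C·C·BA·BA·BA
    C ↦ BA
    D ↦ C
    A ↦ D  (constrained at step 0)
    B ↦ DD  (constrained at step 0)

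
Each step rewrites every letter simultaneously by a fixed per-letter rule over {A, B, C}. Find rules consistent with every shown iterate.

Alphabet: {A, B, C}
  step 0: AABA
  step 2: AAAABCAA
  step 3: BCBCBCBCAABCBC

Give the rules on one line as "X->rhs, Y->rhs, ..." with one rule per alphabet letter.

A->BC, B->A, C->A

  step 2 ⇒ step 3: AAAABCAA ⇒ BC·BC·BC·BC·A·A·BC·BC
    A ↦ BC
    B ↦ A
    C ↦ A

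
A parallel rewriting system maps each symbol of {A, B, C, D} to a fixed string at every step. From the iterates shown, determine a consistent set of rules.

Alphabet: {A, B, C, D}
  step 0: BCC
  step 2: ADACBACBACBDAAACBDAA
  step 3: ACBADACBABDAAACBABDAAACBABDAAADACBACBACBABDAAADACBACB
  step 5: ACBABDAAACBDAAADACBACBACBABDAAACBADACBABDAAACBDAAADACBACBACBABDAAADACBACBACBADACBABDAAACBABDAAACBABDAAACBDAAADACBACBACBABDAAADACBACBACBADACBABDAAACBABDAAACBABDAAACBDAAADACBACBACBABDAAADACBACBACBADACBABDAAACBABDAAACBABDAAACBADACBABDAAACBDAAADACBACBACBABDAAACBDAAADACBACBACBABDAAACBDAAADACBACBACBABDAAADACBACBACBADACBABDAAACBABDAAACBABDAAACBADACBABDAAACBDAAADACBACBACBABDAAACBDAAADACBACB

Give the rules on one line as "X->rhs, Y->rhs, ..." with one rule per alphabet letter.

A->ACB, B->DAA, C->AB, D->AD

  step 2 ⇒ step 3: ADACBACBACBDAAACBDAA ⇒ ACB·AD·ACB·AB·DAA·ACB·AB·DAA·ACB·AB·DAA·AD·ACB·ACB·ACB·AB·DAA·AD·ACB·ACB
    A ↦ ACB
    B ↦ DAA
    C ↦ AB
    D ↦ AD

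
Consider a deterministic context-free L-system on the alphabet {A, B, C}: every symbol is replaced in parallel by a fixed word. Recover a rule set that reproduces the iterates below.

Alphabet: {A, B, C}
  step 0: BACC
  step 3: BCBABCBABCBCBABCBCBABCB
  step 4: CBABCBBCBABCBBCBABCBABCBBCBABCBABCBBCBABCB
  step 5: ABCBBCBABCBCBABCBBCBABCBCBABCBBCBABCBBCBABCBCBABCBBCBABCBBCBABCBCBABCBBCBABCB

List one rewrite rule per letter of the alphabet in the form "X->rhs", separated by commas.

A->B, B->CB, C->AB

  step 4 ⇒ step 5: CBABCBBCBABCBBCBABCBABCBBCBABCBABCBBCBABCB ⇒ AB·CB·B·CB·AB·CB·CB·AB·CB·B·CB·AB·CB·CB·AB·CB·B·CB·AB·CB·B·CB·AB·CB·CB·AB·CB·B·CB·AB·CB·B·CB·AB·CB·CB·AB·CB·B·CB·AB·CB
    A ↦ B
    B ↦ CB
    C ↦ AB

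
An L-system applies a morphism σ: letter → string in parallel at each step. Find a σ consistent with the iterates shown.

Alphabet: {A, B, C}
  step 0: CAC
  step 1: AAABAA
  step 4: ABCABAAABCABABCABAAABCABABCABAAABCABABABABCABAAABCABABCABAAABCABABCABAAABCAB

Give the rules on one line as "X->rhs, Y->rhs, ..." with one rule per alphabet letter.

  step 0 ⇒ step 1: CAC ⇒ AA·AB·AA
    A ↦ AB
    C ↦ AA
    B ↦ CAB  (constrained at step 1)

A->AB, B->CAB, C->AA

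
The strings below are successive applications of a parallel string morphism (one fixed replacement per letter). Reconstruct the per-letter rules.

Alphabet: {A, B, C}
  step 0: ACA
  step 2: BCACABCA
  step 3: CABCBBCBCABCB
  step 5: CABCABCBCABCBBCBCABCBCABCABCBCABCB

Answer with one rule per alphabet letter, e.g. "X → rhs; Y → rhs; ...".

A->CB, B->CA, C->B

  step 2 ⇒ step 3: BCACABCA ⇒ CA·B·CB·B·CB·CA·B·CB
    A ↦ CB
    B ↦ CA
    C ↦ B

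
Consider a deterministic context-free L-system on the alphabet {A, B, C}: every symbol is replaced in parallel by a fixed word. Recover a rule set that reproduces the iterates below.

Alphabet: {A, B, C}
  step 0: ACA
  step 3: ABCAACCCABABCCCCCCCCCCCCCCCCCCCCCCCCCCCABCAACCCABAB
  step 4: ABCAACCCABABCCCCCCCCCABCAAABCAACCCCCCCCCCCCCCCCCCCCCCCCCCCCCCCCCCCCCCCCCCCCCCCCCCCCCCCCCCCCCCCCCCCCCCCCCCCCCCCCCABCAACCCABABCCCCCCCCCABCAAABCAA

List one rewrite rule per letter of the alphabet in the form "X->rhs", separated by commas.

  step 3 ⇒ step 4: ABCAACCCABABCCCCCCCCCCCCCCCCCCCCCCCCCCCABCAACCCABAB ⇒ AB·CAA·CCC·AB·AB·CCC·CCC·CCC·AB·CAA·AB·CAA·CCC·CCC·CCC·CCC·CCC·CCC·CCC·CCC·CCC·CCC·CCC·CCC·CCC·CCC·CCC·CCC·CCC·CCC·CCC·CCC·CCC·CCC·CCC·CCC·CCC·CCC·CCC·AB·CAA·CCC·AB·AB·CCC·CCC·CCC·AB·CAA·AB·CAA
    A ↦ AB
    B ↦ CAA
    C ↦ CCC

A->AB, B->CAA, C->CCC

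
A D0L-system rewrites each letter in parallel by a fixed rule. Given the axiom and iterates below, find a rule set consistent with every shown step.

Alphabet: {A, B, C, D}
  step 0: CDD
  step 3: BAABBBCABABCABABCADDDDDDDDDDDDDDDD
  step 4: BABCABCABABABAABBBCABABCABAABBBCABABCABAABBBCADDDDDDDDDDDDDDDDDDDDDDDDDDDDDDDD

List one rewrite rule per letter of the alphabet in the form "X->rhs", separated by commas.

A->BCA, B->BA, C->ABB, D->DD

  step 3 ⇒ step 4: BAABBBCABABCABABCADDDDDDDDDDDDDDDD ⇒ BA·BCA·BCA·BA·BA·BA·ABB·BCA·BA·BCA·BA·ABB·BCA·BA·BCA·BA·ABB·BCA·DD·DD·DD·DD·DD·DD·DD·DD·DD·DD·DD·DD·DD·DD·DD·DD
    A ↦ BCA
    B ↦ BA
    C ↦ ABB
    D ↦ DD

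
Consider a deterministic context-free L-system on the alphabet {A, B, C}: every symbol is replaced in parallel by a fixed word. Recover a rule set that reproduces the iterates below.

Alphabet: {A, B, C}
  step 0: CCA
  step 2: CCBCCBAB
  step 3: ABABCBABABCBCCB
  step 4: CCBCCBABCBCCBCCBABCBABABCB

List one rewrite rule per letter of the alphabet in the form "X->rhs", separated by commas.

A->C, B->CB, C->AB

  step 3 ⇒ step 4: ABABCBABABCBCCB ⇒ C·CB·C·CB·AB·CB·C·CB·C·CB·AB·CB·AB·AB·CB
    A ↦ C
    B ↦ CB
    C ↦ AB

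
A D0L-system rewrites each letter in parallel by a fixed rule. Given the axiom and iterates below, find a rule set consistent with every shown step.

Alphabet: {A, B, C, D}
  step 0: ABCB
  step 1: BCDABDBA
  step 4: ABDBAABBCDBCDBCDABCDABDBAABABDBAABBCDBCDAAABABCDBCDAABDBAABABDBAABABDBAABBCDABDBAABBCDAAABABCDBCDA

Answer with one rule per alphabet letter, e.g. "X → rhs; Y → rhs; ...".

  step 0 ⇒ step 1: ABCB ⇒ BCD·A·BDB·A
    A ↦ BCD
    B ↦ A
    C ↦ BDB
    D ↦ AAB  (constrained at step 1)

A->BCD, B->A, C->BDB, D->AAB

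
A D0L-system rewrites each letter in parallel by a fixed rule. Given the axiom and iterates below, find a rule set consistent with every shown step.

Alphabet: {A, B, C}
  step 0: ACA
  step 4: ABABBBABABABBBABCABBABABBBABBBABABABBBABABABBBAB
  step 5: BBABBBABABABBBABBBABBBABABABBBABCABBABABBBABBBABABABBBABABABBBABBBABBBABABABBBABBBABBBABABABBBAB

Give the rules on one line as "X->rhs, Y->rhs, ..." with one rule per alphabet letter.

A->BB, B->AB, C->CA

  step 4 ⇒ step 5: ABABBBABABABBBABCABBABABBBABBBABABABBBABABABBBAB ⇒ BB·AB·BB·AB·AB·AB·BB·AB·BB·AB·BB·AB·AB·AB·BB·AB·CA·BB·AB·AB·BB·AB·BB·AB·AB·AB·BB·AB·AB·AB·BB·AB·BB·AB·BB·AB·AB·AB·BB·AB·BB·AB·BB·AB·AB·AB·BB·AB
    A ↦ BB
    B ↦ AB
    C ↦ CA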